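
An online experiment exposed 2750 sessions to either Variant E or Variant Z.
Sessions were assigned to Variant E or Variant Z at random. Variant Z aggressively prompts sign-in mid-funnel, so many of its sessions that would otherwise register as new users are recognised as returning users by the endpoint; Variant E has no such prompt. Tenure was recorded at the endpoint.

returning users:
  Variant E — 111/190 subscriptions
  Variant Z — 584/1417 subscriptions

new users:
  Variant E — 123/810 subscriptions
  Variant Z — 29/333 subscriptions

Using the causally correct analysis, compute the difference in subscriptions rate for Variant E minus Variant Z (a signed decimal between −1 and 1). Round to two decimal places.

-0.12

The stratified and pooled comparisons disagree (Variant E wins within each user tenure; Variant Z wins overall), so the answer turns on the causal role of user tenure.
The distribution of user tenure is itself part of what the variant does — it is an intermediate outcome. Holding it fixed would remove that part of the effect; the total effect is the pooled difference.
The causal difference is the pooled difference: 0.234 − 0.350 = -0.116.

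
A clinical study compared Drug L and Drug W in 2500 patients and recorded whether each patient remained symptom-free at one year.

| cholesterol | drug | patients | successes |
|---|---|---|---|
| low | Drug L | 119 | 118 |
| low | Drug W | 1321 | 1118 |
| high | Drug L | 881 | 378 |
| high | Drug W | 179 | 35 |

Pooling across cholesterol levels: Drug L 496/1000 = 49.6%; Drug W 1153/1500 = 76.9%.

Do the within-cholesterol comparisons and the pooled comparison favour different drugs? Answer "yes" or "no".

yes

Within each cholesterol level (low 99.2% vs 84.6%; high 42.9% vs 19.6%), Drug L has the higher rate every time. Pooled: 49.6% vs 76.9% — Drug W has the higher rate overall. The two comparisons disagree.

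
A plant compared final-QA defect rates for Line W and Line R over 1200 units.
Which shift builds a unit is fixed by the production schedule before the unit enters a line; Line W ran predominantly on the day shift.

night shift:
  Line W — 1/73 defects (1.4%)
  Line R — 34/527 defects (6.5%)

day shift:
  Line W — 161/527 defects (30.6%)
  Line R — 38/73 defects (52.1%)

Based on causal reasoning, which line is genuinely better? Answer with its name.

Line W

Nothing the line does changes shift; the imbalance is an allocation artefact. With shift also predicting the outcome, the pooled figure is confounded, and the within-stratum comparison is the causal one.
Within each level — night shift: 1.4% vs 6.5%; day shift: 30.6% vs 52.1% — Line W is lower every time.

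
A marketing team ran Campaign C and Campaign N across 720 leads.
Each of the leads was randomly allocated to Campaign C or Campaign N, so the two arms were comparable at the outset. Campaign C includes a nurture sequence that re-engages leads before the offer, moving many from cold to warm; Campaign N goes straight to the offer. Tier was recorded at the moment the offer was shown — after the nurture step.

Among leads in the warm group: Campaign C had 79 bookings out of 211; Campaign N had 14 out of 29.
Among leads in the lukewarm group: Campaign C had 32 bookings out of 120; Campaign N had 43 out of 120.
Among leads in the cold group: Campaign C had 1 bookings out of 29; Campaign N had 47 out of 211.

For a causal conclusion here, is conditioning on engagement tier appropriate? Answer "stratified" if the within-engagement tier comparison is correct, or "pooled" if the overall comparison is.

pooled

Because the campaign influences engagement tier, engagement tier is a post-treatment mediator, not a confounder. Stratifying on it would bias the estimate; the causal effect is the crude pooled difference.
Pooled: Campaign C 31.1% vs Campaign N 28.9%; Campaign C is higher overall.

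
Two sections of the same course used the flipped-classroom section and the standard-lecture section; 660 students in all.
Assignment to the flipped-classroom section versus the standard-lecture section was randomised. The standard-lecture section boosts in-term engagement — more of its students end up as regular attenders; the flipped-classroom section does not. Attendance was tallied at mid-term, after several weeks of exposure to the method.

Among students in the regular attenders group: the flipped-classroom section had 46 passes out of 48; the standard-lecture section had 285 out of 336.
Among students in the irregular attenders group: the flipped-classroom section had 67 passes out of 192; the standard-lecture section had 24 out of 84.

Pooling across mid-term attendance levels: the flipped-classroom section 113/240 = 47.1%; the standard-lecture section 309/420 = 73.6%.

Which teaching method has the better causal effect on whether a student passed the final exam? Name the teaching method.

the standard-lecture section

The mid-term attendance-specific comparison favours the flipped-classroom section throughout, but the pooled figures favour the standard-lecture section. The question is whether to condition on mid-term attendance.
Mid-term attendance is downstream of the teaching method. One should not condition on a consequence of treatment, so the overall rates are the right comparison.
Pooled: the flipped-classroom section 47.1% vs the standard-lecture section 73.6%; the standard-lecture section is higher overall.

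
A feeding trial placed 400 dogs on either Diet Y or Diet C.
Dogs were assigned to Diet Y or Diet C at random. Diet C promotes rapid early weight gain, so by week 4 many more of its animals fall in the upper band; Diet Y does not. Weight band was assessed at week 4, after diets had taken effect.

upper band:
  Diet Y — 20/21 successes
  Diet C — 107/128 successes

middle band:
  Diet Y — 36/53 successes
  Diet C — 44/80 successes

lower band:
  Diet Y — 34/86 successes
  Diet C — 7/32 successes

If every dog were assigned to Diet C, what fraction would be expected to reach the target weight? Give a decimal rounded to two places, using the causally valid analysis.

Week-4 weight band is recorded after the diet and is itself shifted by it — it sits on the causal path from diet to outcome. Conditioning on a mediator would strip out part of the effect we want; the pooled comparison gives the total causal effect.
So P(outcome | do(Diet C)) is just the pooled rate for Diet C: 158/240 = 0.658.

0.66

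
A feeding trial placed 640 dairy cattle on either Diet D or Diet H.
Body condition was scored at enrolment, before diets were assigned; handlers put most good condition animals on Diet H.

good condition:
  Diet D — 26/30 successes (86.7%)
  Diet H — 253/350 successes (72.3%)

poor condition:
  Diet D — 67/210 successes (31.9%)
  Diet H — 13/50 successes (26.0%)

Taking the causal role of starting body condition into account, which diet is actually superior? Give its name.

Diet D

Starting body condition differs across diets for reasons unrelated to any effect of the diet itself, and it separately predicts the outcome — a classic confounder. We must compare within starting body condition levels.
Within each level — good condition: 86.7% vs 72.3%; poor condition: 31.9% vs 26.0% — Diet D is higher every time.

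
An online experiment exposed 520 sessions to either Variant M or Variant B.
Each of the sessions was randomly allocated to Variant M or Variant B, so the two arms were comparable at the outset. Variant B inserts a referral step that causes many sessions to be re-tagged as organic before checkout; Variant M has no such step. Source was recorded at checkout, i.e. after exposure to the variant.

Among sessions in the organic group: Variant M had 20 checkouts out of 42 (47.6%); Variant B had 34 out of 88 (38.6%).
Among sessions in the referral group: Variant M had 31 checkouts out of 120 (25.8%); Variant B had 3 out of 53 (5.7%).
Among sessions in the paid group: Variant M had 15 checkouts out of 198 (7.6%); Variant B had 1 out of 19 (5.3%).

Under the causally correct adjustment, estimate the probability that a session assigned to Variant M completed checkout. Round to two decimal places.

0.18

Variant M is higher inside every traffic source stratum but Variant B is higher in aggregate. Whether to stratify depends on how traffic source relates to the variant.
The distribution of traffic source is itself part of what the variant does — it is an intermediate outcome. Holding it fixed would remove that part of the effect; the total effect is the pooled difference.
So P(outcome | do(Variant M)) is just the pooled rate for Variant M: 66/360 = 0.183.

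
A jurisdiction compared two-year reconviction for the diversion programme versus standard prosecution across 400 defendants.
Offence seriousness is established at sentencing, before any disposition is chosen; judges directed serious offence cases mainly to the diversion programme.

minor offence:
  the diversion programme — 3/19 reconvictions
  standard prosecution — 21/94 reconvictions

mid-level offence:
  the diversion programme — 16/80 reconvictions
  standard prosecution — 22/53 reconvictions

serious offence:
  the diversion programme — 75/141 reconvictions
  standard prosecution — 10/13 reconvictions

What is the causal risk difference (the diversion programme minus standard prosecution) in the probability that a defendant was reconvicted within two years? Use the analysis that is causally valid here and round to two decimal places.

The imbalance in offence seriousness arose from how defendants were allocated, not from anything the disposition did; and offence seriousness independently affects the outcome. The pooled gap is confounded — condition on offence seriousness.
Adjusting over the population distribution of offence seriousness: 0.282·(0.158−0.223) + 0.333·(0.200−0.415) + 0.385·(0.532−0.769) = -0.181.

-0.18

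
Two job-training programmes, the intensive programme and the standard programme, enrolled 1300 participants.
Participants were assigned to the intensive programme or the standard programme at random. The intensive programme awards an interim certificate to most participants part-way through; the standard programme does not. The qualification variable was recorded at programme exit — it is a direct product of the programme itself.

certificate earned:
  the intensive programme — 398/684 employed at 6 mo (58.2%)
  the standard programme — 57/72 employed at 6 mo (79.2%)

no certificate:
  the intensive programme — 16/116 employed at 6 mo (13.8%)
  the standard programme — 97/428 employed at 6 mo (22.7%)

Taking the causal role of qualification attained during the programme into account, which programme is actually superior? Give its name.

Because the programme influences qualification attained during the programme, qualification attained during the programme is a post-treatment mediator, not a confounder. Stratifying on it would bias the estimate; the causal effect is the crude pooled difference.
Pooled: the intensive programme 51.7% vs the standard programme 30.8%; the intensive programme is higher overall.

the intensive programme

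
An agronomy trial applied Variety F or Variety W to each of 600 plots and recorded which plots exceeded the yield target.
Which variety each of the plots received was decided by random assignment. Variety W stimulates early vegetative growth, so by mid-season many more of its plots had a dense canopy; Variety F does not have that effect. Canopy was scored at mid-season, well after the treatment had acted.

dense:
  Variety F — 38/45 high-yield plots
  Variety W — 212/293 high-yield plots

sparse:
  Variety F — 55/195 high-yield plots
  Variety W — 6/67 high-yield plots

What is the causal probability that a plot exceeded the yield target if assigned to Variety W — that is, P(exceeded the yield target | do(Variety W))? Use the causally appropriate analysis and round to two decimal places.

Mid-season canopy is recorded after the variety and is itself shifted by it — it sits on the causal path from variety to outcome. Conditioning on a mediator would strip out part of the effect we want; the pooled comparison gives the total causal effect.
So P(outcome | do(Variety W)) is just the pooled rate for Variety W: 218/360 = 0.606.

0.61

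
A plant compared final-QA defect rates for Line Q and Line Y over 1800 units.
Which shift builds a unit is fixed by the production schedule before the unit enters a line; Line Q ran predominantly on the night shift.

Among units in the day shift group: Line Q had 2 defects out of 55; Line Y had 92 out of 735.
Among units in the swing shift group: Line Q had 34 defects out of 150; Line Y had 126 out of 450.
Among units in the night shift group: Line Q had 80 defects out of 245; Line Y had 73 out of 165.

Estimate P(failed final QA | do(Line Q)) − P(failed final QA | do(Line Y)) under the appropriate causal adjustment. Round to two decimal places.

-0.08

Line Q is lower inside every shift stratum but Line Y is lower in aggregate. Whether to stratify depends on how shift relates to the line.
Since shift is a pre-existing factor (not a product of the line) and it affects the outcome on its own, it is a confounder. The stratified rates, not the pooled rate, identify the causal effect.
Adjusting over the population distribution of shift: 0.439·(0.036−0.125) + 0.333·(0.227−0.280) + 0.228·(0.327−0.442) = -0.083.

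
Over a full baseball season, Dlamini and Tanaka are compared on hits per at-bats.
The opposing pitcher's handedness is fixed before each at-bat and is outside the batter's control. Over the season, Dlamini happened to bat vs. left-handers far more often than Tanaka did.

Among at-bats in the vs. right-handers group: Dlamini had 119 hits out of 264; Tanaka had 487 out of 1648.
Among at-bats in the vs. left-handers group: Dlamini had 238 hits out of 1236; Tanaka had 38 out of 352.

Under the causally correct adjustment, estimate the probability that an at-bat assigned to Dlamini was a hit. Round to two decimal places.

0.33

Dlamini is higher inside every pitcher handedness stratum but Tanaka is higher in aggregate. Whether to stratify depends on how pitcher handedness relates to the player.
Nothing the player does changes pitcher handedness; the imbalance is an allocation artefact. With pitcher handedness also predicting the outcome, the pooled figure is confounded, and the within-stratum comparison is the causal one.
Standardising Dlamini to the population pitcher handedness mix: 0.546·119/264 + 0.454·238/1236 = 0.334.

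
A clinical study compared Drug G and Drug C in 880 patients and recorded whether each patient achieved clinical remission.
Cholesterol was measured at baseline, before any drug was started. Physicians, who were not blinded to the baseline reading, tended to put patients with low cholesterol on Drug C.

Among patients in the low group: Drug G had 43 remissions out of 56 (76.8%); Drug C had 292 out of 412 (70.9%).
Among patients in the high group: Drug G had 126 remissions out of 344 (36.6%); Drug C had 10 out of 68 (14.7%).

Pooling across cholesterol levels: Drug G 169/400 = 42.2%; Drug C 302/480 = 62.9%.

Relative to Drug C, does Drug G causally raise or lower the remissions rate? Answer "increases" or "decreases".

increases

The cholesterol-specific comparison favours Drug G throughout, but the pooled figures favour Drug C. The question is whether to condition on cholesterol.
Since cholesterol is a pre-existing factor (not a product of the drug) and it affects the outcome on its own, it is a confounder. The stratified rates, not the pooled rate, identify the causal effect.
Within each level — low: 76.8% vs 70.9%; high: 36.6% vs 14.7% — Drug G is higher every time.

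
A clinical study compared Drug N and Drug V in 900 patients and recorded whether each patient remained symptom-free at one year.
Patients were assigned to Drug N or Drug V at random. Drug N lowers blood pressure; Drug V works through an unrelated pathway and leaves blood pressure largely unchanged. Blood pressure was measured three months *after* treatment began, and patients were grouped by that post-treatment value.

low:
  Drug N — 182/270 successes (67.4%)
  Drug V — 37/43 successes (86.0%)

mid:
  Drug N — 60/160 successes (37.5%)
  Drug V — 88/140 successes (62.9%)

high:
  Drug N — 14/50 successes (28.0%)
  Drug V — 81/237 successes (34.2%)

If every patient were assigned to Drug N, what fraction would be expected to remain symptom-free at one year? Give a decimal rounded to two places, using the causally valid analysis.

0.53

The blood pressure-specific comparison favours Drug V throughout, but the pooled figures favour Drug N. The question is whether to condition on blood pressure.
Blood pressure lies on the pathway drug → blood pressure → outcome, so adjusting for it blocks the indirect effect. For the total causal effect of drug, use the unadjusted pooled rates.
So P(outcome | do(Drug N)) is just the pooled rate for Drug N: 256/480 = 0.533.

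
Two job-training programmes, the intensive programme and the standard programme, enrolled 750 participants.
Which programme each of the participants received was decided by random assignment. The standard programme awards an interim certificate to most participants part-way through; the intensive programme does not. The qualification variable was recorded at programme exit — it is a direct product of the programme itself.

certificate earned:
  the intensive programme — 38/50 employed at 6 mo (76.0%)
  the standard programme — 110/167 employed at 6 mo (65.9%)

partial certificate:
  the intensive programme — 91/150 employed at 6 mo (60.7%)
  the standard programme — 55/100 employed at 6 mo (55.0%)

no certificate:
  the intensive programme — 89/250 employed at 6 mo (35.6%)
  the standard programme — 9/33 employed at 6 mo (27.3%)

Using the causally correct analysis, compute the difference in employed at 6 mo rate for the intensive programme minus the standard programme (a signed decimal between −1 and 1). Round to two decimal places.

-0.10

The stratified and pooled comparisons disagree (the intensive programme wins within each qualification attained during the programme; the standard programme wins overall), so the answer turns on the causal role of qualification attained during the programme.
Qualification attained during the programme is downstream of the programme. One should not condition on a consequence of treatment, so the overall rates are the right comparison.
The causal difference is the pooled difference: 0.484 − 0.580 = -0.096.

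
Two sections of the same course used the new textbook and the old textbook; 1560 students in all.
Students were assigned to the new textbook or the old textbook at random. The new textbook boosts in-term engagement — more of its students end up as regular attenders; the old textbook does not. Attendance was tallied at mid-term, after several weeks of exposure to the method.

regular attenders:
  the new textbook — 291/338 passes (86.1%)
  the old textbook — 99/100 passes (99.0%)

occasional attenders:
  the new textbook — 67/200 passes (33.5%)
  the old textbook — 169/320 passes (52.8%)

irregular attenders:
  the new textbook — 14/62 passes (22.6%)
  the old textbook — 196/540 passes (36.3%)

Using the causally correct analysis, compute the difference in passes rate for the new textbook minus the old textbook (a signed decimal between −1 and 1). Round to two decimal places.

The mid-term attendance-specific comparison favours the old textbook throughout, but the pooled figures favour the new textbook. The question is whether to condition on mid-term attendance.
Mid-term attendance is downstream of the teaching method. One should not condition on a consequence of treatment, so the overall rates are the right comparison.
The causal difference is the pooled difference: 0.620 − 0.483 = +0.137.

+0.14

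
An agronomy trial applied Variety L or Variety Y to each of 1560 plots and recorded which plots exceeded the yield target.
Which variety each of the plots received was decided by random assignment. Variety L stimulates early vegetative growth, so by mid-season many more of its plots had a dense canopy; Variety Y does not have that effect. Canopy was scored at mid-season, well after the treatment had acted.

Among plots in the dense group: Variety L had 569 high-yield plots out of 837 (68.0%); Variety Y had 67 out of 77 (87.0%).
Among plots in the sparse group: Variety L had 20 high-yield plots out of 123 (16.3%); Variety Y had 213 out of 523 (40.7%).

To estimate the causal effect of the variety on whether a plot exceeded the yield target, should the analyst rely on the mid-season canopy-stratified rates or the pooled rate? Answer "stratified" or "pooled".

Mid-season canopy here is a post-treatment variable shaped by the variety; conditioning on it would introduce bias rather than remove it. The overall comparison is the causal one.
Pooled: Variety L 61.4% vs Variety Y 46.7%; Variety L is higher overall.

pooled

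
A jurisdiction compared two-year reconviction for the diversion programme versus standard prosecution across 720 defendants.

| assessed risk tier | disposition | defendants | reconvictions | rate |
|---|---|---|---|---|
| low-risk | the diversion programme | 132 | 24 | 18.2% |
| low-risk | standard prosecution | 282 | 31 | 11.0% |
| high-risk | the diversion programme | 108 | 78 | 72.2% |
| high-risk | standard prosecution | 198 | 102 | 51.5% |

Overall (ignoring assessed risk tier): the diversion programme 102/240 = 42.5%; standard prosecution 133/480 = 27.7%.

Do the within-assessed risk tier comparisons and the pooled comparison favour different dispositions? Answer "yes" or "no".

Within each assessed risk tier level (low-risk 18.2% vs 11.0%; high-risk 72.2% vs 51.5%), standard prosecution has the lower rate every time. Pooled: 42.5% vs 27.7% — standard prosecution has the lower rate overall. They agree.

no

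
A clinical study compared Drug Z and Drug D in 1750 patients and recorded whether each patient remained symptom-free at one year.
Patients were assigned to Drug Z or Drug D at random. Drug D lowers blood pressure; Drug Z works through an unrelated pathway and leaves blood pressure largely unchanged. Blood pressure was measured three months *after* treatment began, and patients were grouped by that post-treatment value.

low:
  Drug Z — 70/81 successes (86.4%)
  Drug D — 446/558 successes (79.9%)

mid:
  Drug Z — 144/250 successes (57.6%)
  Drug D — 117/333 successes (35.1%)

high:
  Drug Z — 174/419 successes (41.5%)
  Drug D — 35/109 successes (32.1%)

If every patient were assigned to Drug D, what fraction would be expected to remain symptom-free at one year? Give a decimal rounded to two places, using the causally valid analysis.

Drug Z is higher inside every blood pressure stratum but Drug D is higher in aggregate. Whether to stratify depends on how blood pressure relates to the drug.
Blood pressure here is a post-treatment variable shaped by the drug; conditioning on it would introduce bias rather than remove it. The overall comparison is the causal one.
So P(outcome | do(Drug D)) is just the pooled rate for Drug D: 598/1000 = 0.598.

0.60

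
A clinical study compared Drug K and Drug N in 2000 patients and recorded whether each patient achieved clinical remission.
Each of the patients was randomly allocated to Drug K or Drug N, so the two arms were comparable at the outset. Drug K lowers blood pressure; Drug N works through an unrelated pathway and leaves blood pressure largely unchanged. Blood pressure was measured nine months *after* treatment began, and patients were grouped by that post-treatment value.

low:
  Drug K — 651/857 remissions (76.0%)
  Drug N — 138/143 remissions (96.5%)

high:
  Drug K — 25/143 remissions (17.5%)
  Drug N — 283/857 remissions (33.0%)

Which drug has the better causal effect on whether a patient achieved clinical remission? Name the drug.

Drug K

Blood pressure here is a post-treatment variable shaped by the drug; conditioning on it would introduce bias rather than remove it. The overall comparison is the causal one.
Pooled: Drug K 67.6% vs Drug N 42.1%; Drug K is higher overall.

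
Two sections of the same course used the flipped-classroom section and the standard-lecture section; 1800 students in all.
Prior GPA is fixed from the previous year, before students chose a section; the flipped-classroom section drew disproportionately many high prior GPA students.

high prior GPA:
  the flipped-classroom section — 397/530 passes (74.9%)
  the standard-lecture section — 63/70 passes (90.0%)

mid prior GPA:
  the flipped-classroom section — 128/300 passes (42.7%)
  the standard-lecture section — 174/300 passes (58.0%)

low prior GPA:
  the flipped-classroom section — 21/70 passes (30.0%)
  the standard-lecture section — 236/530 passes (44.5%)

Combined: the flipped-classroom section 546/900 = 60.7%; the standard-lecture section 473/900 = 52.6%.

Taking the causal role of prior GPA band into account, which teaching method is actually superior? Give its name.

the standard-lecture section is higher inside every prior GPA band stratum but the flipped-classroom section is higher in aggregate. Whether to stratify depends on how prior GPA band relates to the teaching method.
Here prior GPA band is a common cause — it drives both which teaching method a case falls under and the outcome. The crude comparison mixes populations; the stratum-specific rates are the causally relevant ones.
Within each level — high prior GPA: 74.9% vs 90.0%; mid prior GPA: 42.7% vs 58.0%; low prior GPA: 30.0% vs 44.5% — the standard-lecture section is higher every time.

the standard-lecture section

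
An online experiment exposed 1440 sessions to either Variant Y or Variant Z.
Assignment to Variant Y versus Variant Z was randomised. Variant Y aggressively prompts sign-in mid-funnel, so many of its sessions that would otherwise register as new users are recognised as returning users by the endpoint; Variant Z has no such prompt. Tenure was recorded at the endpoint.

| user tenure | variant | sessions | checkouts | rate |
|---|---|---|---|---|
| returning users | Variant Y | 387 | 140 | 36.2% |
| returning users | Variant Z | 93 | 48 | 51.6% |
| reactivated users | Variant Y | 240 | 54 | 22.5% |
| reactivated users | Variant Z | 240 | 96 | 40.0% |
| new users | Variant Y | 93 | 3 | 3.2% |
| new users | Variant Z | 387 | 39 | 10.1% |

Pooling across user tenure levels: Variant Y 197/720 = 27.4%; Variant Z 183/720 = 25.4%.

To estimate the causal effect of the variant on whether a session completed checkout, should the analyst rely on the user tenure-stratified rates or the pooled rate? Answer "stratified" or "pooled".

pooled

User tenure here is a post-treatment variable shaped by the variant; conditioning on it would introduce bias rather than remove it. The overall comparison is the causal one.
Pooled: Variant Y 27.4% vs Variant Z 25.4%; Variant Y is higher overall.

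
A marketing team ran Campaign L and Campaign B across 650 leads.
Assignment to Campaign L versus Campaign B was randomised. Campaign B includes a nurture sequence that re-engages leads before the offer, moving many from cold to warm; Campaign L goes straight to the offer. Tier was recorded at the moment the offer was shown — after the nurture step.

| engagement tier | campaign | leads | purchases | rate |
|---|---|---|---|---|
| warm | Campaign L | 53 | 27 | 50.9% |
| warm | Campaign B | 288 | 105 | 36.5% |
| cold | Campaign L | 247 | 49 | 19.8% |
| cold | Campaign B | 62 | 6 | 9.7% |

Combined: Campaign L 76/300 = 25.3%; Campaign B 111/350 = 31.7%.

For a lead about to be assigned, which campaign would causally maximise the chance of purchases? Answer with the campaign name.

Engagement tier lies on the pathway campaign → engagement tier → outcome, so adjusting for it blocks the indirect effect. For the total causal effect of campaign, use the unadjusted pooled rates.
Pooled: Campaign L 25.3% vs Campaign B 31.7%; Campaign B is higher overall.

Campaign B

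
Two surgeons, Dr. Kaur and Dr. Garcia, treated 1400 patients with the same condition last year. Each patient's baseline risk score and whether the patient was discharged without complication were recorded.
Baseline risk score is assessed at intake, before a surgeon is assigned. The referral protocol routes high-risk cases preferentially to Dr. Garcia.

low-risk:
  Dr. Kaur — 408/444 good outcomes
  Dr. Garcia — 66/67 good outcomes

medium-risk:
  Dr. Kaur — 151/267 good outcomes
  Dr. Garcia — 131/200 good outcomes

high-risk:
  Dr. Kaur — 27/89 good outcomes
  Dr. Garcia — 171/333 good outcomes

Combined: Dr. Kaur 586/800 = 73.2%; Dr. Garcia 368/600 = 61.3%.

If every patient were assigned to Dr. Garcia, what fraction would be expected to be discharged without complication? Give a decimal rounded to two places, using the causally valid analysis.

Baseline risk score differs across surgeons for reasons unrelated to any effect of the surgeon itself, and it separately predicts the outcome — a classic confounder. We must compare within baseline risk score levels.
Standardising Dr. Garcia to the population baseline risk score mix: 0.365·66/67 + 0.334·131/200 + 0.301·171/333 = 0.733.

0.73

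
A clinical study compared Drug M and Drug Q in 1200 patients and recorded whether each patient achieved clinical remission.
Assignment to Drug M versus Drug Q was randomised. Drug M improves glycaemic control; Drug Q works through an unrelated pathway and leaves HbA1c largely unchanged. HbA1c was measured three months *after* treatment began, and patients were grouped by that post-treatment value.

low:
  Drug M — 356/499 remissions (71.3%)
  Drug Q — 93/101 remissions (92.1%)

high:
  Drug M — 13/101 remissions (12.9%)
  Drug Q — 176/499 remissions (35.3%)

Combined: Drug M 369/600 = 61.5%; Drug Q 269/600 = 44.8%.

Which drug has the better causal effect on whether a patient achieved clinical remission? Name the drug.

The HbA1c-specific comparison favours Drug Q throughout, but the pooled figures favour Drug M. The question is whether to condition on HbA1c.
HbA1c is recorded after the drug and is itself shifted by it — it sits on the causal path from drug to outcome. Conditioning on a mediator would strip out part of the effect we want; the pooled comparison gives the total causal effect.
Pooled: Drug M 61.5% vs Drug Q 44.8%; Drug M is higher overall.

Drug M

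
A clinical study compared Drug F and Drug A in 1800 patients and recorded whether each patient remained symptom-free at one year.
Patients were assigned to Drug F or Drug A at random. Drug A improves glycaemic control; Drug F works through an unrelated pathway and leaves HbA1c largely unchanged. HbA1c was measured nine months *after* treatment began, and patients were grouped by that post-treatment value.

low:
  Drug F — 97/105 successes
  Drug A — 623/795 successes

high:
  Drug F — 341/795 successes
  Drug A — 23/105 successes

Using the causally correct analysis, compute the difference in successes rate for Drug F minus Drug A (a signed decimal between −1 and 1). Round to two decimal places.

-0.23

The HbA1c-specific comparison favours Drug F throughout, but the pooled figures favour Drug A. The question is whether to condition on HbA1c.
HbA1c is recorded after the drug and is itself shifted by it — it sits on the causal path from drug to outcome. Conditioning on a mediator would strip out part of the effect we want; the pooled comparison gives the total causal effect.
The causal difference is the pooled difference: 0.487 − 0.718 = -0.231.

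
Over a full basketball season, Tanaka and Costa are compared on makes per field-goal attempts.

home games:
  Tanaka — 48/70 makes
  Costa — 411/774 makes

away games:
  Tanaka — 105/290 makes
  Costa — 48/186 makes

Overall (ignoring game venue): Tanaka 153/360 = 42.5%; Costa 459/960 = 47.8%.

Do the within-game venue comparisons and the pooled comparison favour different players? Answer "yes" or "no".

Within each game venue level (home games 68.6% vs 53.1%; away games 36.2% vs 25.8%), Tanaka has the higher rate every time. Pooled: 42.5% vs 47.8% — Costa has the higher rate overall. The two comparisons disagree.

yes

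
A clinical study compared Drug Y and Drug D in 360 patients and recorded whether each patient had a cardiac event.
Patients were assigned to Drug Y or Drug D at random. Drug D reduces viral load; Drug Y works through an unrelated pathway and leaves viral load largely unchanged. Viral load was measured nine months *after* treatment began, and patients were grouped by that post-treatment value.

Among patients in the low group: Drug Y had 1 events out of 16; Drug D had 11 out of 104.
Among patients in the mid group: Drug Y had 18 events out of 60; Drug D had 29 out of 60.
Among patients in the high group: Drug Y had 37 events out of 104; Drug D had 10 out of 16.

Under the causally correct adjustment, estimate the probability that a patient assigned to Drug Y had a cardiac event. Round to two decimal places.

0.31

Viral load is recorded after the drug and is itself shifted by it — it sits on the causal path from drug to outcome. Conditioning on a mediator would strip out part of the effect we want; the pooled comparison gives the total causal effect.
So P(outcome | do(Drug Y)) is just the pooled rate for Drug Y: 56/180 = 0.311.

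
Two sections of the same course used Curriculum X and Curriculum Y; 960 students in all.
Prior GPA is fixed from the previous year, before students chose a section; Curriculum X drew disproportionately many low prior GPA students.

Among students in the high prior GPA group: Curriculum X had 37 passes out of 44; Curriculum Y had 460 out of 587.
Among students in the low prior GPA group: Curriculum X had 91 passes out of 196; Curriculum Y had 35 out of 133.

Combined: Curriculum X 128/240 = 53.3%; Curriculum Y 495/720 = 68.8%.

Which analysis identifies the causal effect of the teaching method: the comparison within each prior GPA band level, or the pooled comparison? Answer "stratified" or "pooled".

Curriculum X is higher inside every prior GPA band stratum but Curriculum Y is higher in aggregate. Whether to stratify depends on how prior GPA band relates to the teaching method.
Since prior GPA band is a pre-existing factor (not a product of the teaching method) and it affects the outcome on its own, it is a confounder. The stratified rates, not the pooled rate, identify the causal effect.
Within each level — high prior GPA: 84.1% vs 78.4%; low prior GPA: 46.4% vs 26.3% — Curriculum X is higher every time.

stratified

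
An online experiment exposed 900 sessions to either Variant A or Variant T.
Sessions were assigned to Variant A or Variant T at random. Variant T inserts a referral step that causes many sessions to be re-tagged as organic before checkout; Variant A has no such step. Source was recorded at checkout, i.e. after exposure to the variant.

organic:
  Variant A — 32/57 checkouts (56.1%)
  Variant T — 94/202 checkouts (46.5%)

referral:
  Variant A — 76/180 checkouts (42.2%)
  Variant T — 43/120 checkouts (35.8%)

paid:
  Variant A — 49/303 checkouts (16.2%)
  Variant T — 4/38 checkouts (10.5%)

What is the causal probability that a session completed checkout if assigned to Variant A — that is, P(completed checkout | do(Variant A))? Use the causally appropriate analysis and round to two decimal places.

Traffic source is recorded after the variant and is itself shifted by it — it sits on the causal path from variant to outcome. Conditioning on a mediator would strip out part of the effect we want; the pooled comparison gives the total causal effect.
So P(outcome | do(Variant A)) is just the pooled rate for Variant A: 157/540 = 0.291.

0.29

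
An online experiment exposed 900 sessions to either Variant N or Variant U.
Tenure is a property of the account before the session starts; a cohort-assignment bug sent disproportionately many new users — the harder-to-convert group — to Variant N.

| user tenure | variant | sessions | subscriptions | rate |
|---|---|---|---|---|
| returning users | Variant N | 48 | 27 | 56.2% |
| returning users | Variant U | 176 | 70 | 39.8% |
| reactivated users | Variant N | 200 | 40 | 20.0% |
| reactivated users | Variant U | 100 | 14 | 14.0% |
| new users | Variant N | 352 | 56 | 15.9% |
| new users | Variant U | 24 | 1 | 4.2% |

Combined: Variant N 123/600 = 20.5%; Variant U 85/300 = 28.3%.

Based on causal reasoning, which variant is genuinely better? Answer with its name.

Variant N

The stratified and pooled comparisons disagree (Variant N wins within each user tenure; Variant U wins overall), so the answer turns on the causal role of user tenure.
User tenure satisfies the back-door criterion: it is not a descendant of the variant, and it blocks the spurious path from variant to outcome. Adjusting for it (i.e., using the within-user tenure rates) gives the causal effect.
Within each level — returning users: 56.2% vs 39.8%; reactivated users: 20.0% vs 14.0%; new users: 15.9% vs 4.2% — Variant N is higher every time.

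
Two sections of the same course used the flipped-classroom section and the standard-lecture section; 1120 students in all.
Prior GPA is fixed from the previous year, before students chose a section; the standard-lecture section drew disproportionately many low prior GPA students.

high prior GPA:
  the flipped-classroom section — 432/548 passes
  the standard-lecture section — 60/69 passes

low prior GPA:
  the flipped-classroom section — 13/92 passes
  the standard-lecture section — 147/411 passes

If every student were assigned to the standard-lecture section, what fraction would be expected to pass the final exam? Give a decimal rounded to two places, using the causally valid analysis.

0.64

Since prior GPA band is a pre-existing factor (not a product of the teaching method) and it affects the outcome on its own, it is a confounder. The stratified rates, not the pooled rate, identify the causal effect.
Standardising the standard-lecture section to the population prior GPA band mix: 0.551·60/69 + 0.449·147/411 = 0.640.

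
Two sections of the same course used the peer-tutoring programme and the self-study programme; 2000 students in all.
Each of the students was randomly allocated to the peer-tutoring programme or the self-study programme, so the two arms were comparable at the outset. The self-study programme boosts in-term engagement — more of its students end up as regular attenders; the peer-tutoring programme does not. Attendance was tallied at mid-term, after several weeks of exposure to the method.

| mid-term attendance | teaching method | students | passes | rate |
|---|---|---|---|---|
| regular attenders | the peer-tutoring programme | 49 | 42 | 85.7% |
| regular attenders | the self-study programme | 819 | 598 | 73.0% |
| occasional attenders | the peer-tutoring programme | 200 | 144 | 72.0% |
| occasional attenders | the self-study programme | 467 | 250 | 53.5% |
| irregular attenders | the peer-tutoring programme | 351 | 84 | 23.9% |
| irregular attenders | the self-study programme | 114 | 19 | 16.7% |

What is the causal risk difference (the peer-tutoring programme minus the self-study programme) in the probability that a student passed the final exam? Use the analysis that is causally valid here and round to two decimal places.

the peer-tutoring programme is higher inside every mid-term attendance stratum but the self-study programme is higher in aggregate. Whether to stratify depends on how mid-term attendance relates to the teaching method.
Mid-term attendance lies on the pathway teaching method → mid-term attendance → outcome, so adjusting for it blocks the indirect effect. For the total causal effect of teaching method, use the unadjusted pooled rates.
The causal difference is the pooled difference: 0.450 − 0.619 = -0.169.

-0.17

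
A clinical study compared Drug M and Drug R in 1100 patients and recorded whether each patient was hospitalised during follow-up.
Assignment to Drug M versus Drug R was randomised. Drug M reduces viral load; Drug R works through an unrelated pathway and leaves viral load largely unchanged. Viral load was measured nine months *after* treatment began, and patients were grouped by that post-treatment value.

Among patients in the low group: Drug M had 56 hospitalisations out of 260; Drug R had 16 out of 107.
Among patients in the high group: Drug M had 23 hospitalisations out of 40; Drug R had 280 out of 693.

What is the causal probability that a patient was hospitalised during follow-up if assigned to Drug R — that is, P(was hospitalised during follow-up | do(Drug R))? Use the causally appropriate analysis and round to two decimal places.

0.37

Drug R is lower inside every viral load stratum but Drug M is lower in aggregate. Whether to stratify depends on how viral load relates to the drug.
Stratifying would compare drugs among patients the drugs themselves sorted into viral load groups — a form of selection on an intermediate. The unconditioned pooled rates give the total causal effect.
So P(outcome | do(Drug R)) is just the pooled rate for Drug R: 296/800 = 0.370.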